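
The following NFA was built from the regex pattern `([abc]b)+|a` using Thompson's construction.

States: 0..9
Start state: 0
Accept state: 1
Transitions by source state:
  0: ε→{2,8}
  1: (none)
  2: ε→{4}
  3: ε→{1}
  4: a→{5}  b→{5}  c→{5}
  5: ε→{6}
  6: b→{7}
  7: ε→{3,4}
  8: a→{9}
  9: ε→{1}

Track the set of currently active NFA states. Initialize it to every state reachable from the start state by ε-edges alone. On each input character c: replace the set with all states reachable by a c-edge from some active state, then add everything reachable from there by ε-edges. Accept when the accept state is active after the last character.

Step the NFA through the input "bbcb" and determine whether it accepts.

Answer: ACCEPT

Derivation:
initial (ε-close {0}): {0,2,4,8}
'b' @ 1: {5,6}
'b' @ 2: {1,3,4,7}  [accepting]
'c' @ 3: {5,6}
'b' @ 4: {1,3,4,7}  [accepting]
end set {1,3,4,7} — state 1 in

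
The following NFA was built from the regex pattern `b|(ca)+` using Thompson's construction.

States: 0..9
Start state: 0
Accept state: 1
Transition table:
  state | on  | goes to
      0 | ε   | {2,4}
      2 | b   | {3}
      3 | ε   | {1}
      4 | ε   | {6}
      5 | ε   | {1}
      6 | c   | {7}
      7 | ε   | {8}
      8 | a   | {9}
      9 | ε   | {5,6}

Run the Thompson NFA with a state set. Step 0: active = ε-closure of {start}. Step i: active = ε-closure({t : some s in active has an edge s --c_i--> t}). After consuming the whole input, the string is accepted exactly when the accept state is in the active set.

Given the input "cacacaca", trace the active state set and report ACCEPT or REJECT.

Answer: ACCEPT

Trace:
start: ε-closure({0}) = {0,2,4,6}
'c' @ 1: {7,8}
'a' @ 2: {1,5,6,9}  [accepting]
'c' @ 3: {7,8}
'a' @ 4: {1,5,6,9}  [accepting]
'c' @ 5: {7,8}
'a' @ 6: {1,5,6,9}  [accepting]
'c' @ 7: {7,8}
'a' @ 8: {1,5,6,9}  [accepting]
after full input: {1,5,6,9}  (accept=1 in)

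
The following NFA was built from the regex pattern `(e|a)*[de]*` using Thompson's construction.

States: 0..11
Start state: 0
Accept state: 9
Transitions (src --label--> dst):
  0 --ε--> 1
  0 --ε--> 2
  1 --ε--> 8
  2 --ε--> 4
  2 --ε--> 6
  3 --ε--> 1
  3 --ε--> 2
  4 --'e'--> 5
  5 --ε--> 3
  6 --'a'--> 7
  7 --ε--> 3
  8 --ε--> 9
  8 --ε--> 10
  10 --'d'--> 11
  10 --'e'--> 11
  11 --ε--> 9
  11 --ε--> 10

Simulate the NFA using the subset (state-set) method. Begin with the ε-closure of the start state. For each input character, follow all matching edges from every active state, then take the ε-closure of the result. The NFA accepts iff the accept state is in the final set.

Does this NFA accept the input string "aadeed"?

Answer: ACCEPT

Steps:
initial (ε-close {0}): {0,1,2,4,6,8,9,10}
'a' @ 1: {1,2,3,4,6,7,8,9,10}  [accepting]
'a' @ 2: {1,2,3,4,6,7,8,9,10}  [accepting]
'd' @ 3: {9,10,11}  [accepting]
'e' @ 4: {9,10,11}  [accepting]
'e' @ 5: {9,10,11}  [accepting]
'd' @ 6: {9,10,11}  [accepting]
final: {9,10,11}; accept 9 in set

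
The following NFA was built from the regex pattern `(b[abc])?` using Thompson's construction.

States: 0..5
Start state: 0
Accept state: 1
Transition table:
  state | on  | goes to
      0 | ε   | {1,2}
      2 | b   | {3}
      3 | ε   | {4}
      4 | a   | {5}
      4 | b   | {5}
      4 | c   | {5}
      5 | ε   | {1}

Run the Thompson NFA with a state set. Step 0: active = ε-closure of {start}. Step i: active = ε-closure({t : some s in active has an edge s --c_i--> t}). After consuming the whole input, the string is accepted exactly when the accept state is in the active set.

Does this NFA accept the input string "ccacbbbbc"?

initial (ε-close {0}): {0,1,2}
'c' @ 1: {}  — state set empty
rest 'cacbbbbc' ignored (set empty)
final: {}; accept 1 not in set

Answer: REJECT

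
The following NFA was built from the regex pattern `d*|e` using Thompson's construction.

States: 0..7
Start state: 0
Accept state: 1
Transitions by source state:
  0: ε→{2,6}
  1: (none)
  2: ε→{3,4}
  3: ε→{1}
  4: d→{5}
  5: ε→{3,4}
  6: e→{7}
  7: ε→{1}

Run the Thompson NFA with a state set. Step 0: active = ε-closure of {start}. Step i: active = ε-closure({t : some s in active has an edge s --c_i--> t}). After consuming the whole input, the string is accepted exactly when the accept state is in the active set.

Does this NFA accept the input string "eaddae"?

start: ε-closure({0}) = {0,1,2,3,4,6}
'e' @ 1: {1,7}  ✓accept
'a' @ 2: {}  — dead — no transitions
rest 'ddae' ignored (set empty)
end set {} — state 1 not in

Answer: REJECT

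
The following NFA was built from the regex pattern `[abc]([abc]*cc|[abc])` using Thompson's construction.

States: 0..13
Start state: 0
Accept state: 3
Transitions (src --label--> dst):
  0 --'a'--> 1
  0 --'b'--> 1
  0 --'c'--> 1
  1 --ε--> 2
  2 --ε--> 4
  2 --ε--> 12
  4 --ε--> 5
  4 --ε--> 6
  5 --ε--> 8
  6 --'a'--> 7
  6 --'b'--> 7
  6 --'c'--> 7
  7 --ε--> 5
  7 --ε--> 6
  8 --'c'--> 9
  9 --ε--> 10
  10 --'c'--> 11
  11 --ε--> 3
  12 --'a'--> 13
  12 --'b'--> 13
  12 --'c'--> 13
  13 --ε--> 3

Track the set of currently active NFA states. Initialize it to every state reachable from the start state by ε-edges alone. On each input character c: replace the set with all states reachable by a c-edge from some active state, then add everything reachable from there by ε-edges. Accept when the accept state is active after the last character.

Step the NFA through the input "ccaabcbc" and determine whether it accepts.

Answer: REJECT

Steps:
S₀ = ε-closure({0}) = {0}
'c' @ 1: {1,2,4,5,6,8,12}
'c' @ 2: {3,5,6,7,8,9,10,13}  [accepting]
'a' @ 3: {5,6,7,8}
'a' @ 4: {5,6,7,8}
'b' @ 5: {5,6,7,8}
'c' @ 6: {5,6,7,8,9,10}
'b' @ 7: {5,6,7,8}
'c' @ 8: {5,6,7,8,9,10}
final: {5,6,7,8,9,10}; accept 3 not in set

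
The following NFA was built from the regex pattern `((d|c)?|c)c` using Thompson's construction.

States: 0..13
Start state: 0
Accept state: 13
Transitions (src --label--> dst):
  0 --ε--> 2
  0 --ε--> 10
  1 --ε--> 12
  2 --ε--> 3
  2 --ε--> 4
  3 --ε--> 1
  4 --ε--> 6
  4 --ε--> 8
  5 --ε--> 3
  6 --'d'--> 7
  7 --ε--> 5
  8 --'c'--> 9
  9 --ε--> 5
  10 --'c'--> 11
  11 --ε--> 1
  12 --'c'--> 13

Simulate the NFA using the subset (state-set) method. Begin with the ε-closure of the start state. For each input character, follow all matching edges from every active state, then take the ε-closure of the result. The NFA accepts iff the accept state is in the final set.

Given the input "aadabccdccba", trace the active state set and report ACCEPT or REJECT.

start: ε-closure({0}) = {0,1,2,3,4,6,8,10,12}
'a' @ 1: {}  — dead — no transitions
rest 'adabccdccba' ignored (set empty)
final: {}; accept 13 not in set

Answer: REJECT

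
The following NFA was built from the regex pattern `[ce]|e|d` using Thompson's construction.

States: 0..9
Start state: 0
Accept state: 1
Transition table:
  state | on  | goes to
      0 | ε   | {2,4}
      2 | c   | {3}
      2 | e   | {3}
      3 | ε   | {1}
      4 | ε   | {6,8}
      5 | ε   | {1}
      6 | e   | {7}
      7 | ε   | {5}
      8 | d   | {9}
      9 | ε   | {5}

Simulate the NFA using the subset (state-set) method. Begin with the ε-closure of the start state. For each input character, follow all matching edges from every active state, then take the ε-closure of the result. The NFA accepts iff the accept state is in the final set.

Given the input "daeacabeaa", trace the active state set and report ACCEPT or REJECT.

Answer: REJECT

Steps:
S₀ = ε-closure({0}) = {0,2,4,6,8}
'd' @ 1: {1,5,9}  [accepting]
'a' @ 2: {}  — no active states
rest 'eacabeaa' ignored (set empty)
final: {}; accept 1 not in set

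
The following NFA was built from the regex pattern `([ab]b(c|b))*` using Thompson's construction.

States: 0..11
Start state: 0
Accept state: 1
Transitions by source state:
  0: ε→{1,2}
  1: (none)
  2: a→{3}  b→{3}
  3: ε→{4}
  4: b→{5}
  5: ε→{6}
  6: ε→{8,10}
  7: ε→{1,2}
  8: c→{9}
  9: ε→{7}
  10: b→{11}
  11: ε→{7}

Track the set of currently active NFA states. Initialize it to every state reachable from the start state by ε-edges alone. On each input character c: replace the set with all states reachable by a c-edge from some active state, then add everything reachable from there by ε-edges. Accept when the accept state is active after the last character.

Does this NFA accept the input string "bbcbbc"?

S₀ = ε-closure({0}) = {0,1,2}
'b' @ 1: {3,4}
'b' @ 2: {5,6,8,10}
'c' @ 3: {1,2,7,9}  (accept∈set)
'b' @ 4: {3,4}
'b' @ 5: {5,6,8,10}
'c' @ 6: {1,2,7,9}  (accept∈set)
final: {1,2,7,9}; accept 1 in set

Answer: ACCEPT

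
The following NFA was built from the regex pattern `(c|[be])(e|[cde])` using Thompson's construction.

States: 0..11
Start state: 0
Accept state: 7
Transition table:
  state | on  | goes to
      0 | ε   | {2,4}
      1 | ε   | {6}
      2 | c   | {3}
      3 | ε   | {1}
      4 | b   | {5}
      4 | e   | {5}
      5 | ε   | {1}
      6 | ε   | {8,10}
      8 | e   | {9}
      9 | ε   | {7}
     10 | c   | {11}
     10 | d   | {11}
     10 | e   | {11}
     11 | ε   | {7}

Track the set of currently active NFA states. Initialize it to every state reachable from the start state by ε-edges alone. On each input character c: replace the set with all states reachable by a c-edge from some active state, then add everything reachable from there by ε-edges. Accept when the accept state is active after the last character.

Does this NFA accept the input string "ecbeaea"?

start: ε-closure({0}) = {0,2,4}
'e' @ 1: {1,5,6,8,10}
'c' @ 2: {7,11}  (accept∈set)
'b' @ 3: {}  — dead — no transitions
rest 'eaea' ignored (set empty)
after full input: {}  (accept=7 not in)

Answer: REJECT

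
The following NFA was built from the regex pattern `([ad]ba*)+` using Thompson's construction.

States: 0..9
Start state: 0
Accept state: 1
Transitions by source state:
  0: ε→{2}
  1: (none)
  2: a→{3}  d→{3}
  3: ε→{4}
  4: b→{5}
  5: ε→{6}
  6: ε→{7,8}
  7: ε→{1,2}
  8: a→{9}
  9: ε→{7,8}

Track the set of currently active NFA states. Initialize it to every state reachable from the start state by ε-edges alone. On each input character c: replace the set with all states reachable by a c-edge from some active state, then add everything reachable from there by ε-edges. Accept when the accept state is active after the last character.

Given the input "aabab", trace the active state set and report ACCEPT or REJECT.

initial (ε-close {0}): {0,2}
'a' @ 1: {3,4}
'a' @ 2: {}  — state set empty
rest 'bab' ignored (set empty)
after full input: {}  (accept=1 not in)

Answer: REJECT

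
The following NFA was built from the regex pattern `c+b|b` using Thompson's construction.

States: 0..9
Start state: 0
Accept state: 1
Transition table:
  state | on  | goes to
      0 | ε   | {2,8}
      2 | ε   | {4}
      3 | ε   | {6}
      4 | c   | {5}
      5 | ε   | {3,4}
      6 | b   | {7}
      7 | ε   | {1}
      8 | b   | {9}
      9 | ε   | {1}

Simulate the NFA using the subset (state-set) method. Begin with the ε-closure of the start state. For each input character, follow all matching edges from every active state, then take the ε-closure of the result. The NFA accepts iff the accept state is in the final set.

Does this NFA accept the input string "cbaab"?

start: ε-closure({0}) = {0,2,4,8}
'c' @ 1: {3,4,5,6}
'b' @ 2: {1,7}  (accept∈set)
'a' @ 3: {}  — dead — no transitions
rest 'ab' ignored (set empty)
end set {} — state 1 not in

Answer: REJECT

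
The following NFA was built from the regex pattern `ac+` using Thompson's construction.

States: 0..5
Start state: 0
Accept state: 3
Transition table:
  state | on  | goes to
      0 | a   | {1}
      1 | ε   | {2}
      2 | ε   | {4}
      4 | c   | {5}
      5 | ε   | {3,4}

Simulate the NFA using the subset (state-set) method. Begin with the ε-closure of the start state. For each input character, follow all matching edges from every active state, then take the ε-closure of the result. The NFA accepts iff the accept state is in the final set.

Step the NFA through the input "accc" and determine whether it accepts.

Answer: ACCEPT

Trace:
S₀ = ε-closure({0}) = {0}
'a' @ 1: {1,2,4}
'c' @ 2: {3,4,5}  [accepting]
'c' @ 3: {3,4,5}  [accepting]
'c' @ 4: {3,4,5}  [accepting]
after full input: {3,4,5}  (accept=3 in)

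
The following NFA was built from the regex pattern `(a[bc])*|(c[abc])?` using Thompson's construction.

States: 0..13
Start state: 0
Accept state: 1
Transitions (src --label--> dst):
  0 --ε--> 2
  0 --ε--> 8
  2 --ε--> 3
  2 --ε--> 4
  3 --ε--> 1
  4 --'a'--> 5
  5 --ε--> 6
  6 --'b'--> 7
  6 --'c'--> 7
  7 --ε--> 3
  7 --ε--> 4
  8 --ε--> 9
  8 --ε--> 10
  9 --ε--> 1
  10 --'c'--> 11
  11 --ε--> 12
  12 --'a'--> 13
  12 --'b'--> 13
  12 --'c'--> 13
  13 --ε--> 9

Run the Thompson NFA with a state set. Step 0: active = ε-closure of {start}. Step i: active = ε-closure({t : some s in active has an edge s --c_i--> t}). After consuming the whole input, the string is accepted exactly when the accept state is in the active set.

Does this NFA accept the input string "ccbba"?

S₀ = ε-closure({0}) = {0,1,2,3,4,8,9,10}
'c' @ 1: {11,12}
'c' @ 2: {1,9,13}  ✓accept
'b' @ 3: {}  — dead — no transitions
rest 'ba' ignored (set empty)
after full input: {}  (accept=1 not in)

Answer: REJECT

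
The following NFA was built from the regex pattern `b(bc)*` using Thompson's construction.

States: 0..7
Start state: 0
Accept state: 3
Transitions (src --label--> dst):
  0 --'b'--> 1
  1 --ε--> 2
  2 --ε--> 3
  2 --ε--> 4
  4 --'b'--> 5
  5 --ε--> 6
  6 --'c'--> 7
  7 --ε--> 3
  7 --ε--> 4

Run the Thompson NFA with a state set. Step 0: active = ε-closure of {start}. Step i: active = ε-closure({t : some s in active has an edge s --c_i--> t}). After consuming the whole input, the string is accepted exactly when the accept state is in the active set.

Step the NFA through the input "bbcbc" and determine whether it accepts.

initial (ε-close {0}): {0}
'b' @ 1: {1,2,3,4}  ✓accept
'b' @ 2: {5,6}
'c' @ 3: {3,4,7}  ✓accept
'b' @ 4: {5,6}
'c' @ 5: {3,4,7}  ✓accept
end set {3,4,7} — state 3 in

Answer: ACCEPT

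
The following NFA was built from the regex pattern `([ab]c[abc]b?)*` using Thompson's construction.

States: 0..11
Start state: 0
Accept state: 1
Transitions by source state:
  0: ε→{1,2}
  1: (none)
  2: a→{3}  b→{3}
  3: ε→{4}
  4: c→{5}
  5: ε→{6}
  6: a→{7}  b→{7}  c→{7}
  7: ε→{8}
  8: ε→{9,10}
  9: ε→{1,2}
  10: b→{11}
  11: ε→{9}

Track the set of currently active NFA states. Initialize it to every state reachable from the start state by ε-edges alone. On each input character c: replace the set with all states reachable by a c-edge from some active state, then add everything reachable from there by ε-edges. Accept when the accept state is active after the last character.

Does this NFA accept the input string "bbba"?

initial (ε-close {0}): {0,1,2}
'b' @ 1: {3,4}
'b' @ 2: {}  — no active states
rest 'ba' ignored (set empty)
after full input: {}  (accept=1 not in)

Answer: REJECT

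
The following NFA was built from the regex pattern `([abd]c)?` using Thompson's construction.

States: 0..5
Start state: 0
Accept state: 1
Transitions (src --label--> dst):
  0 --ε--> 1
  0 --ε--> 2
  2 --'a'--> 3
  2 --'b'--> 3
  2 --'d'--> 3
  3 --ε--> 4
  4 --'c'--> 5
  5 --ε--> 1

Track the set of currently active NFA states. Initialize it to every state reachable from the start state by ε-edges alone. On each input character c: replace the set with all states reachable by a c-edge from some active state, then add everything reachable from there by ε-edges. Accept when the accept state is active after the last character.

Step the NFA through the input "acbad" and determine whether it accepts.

Answer: REJECT

Derivation:
start: ε-closure({0}) = {0,1,2}
'a' @ 1: {3,4}
'c' @ 2: {1,5}  [accepting]
'b' @ 3: {}  — no active states
rest 'ad' ignored (set empty)
final: {}; accept 1 not in set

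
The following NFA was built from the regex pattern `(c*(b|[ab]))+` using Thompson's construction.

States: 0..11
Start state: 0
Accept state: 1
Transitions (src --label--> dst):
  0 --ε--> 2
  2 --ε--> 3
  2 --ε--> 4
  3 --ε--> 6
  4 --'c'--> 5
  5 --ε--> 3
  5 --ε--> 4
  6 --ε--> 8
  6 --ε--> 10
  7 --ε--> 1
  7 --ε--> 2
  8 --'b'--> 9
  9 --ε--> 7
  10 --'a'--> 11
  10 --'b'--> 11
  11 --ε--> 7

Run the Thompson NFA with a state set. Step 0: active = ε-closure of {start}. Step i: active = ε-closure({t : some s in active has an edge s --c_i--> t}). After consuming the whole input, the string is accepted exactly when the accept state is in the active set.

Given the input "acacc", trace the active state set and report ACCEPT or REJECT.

Answer: REJECT

Steps:
S₀ = ε-closure({0}) = {0,2,3,4,6,8,10}
'a' @ 1: {1,2,3,4,6,7,8,10,11}  [accepting]
'c' @ 2: {3,4,5,6,8,10}
'a' @ 3: {1,2,3,4,6,7,8,10,11}  [accepting]
'c' @ 4: {3,4,5,6,8,10}
'c' @ 5: {3,4,5,6,8,10}
after full input: {3,4,5,6,8,10}  (accept=1 not in)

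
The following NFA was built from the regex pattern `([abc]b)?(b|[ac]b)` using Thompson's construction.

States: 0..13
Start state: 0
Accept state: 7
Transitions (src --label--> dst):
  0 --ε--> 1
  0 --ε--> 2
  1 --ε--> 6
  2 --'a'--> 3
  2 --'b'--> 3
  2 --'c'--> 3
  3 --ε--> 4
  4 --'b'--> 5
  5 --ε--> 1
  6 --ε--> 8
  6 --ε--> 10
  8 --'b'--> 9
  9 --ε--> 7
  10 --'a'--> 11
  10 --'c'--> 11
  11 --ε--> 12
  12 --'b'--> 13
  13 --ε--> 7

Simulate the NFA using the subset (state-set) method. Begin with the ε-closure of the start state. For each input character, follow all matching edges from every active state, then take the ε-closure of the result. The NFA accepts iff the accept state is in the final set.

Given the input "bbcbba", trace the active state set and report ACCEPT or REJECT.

S₀ = ε-closure({0}) = {0,1,2,6,8,10}
'b' @ 1: {3,4,7,9}  ✓accept
'b' @ 2: {1,5,6,8,10}
'c' @ 3: {11,12}
'b' @ 4: {7,13}  ✓accept
'b' @ 5: {}  — dead — no transitions
rest 'a' ignored (set empty)
final: {}; accept 7 not in set

Answer: REJECT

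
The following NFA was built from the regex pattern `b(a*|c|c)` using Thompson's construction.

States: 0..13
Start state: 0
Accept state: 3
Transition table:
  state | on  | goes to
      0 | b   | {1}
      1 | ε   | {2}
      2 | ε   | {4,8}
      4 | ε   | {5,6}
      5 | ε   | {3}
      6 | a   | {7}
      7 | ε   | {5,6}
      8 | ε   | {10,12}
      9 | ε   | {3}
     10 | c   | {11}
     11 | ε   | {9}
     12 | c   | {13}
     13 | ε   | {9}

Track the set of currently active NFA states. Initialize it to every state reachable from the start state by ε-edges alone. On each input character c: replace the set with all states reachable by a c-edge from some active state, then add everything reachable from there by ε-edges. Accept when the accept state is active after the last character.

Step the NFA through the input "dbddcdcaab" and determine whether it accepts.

Answer: REJECT

Steps:
initial (ε-close {0}): {0}
'd' @ 1: {}  — dead — no transitions
rest 'bddcdcaab' ignored (set empty)
final: {}; accept 3 not in set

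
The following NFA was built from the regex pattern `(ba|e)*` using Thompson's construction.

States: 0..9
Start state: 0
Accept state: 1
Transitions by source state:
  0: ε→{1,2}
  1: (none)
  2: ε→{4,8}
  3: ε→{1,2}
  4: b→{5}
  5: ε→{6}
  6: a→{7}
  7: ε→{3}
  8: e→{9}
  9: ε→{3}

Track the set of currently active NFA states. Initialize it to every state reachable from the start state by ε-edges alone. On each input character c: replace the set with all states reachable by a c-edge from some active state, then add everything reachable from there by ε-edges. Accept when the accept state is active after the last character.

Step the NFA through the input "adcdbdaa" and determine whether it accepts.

initial (ε-close {0}): {0,1,2,4,8}
'a' @ 1: {}  — no active states
rest 'dcdbdaa' ignored (set empty)
end set {} — state 1 not in

Answer: REJECT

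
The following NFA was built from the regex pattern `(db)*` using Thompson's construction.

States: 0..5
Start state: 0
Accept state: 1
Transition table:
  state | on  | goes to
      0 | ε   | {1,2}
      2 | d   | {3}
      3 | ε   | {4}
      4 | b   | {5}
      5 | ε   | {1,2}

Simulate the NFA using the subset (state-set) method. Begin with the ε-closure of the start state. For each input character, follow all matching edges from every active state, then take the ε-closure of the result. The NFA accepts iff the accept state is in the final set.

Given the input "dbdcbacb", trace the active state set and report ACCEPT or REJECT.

start: ε-closure({0}) = {0,1,2}
'd' @ 1: {3,4}
'b' @ 2: {1,2,5}  ✓accept
'd' @ 3: {3,4}
'c' @ 4: {}  — dead — no transitions
rest 'bacb' ignored (set empty)
final: {}; accept 1 not in set

Answer: REJECT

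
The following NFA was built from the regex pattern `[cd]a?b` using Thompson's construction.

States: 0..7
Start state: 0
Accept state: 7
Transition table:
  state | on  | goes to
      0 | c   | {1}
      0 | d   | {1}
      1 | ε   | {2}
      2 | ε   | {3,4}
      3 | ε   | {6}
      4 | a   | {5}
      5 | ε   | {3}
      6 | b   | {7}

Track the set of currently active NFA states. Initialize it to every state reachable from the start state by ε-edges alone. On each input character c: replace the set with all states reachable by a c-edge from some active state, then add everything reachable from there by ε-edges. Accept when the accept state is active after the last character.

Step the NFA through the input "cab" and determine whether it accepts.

initial (ε-close {0}): {0}
'c' @ 1: {1,2,3,4,6}
'a' @ 2: {3,5,6}
'b' @ 3: {7}  ✓accept
end set {7} — state 7 in

Answer: ACCEPT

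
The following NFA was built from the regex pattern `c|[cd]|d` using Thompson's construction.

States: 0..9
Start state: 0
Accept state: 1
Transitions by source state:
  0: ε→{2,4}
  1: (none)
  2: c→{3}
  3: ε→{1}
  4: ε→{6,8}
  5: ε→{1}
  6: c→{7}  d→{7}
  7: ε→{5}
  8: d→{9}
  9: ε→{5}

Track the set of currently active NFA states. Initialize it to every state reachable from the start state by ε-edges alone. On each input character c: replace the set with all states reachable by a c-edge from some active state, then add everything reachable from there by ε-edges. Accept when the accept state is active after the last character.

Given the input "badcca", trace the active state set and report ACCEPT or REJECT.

Answer: REJECT

Trace:
initial (ε-close {0}): {0,2,4,6,8}
'b' @ 1: {}  — state set empty
rest 'adcca' ignored (set empty)
end set {} — state 1 not in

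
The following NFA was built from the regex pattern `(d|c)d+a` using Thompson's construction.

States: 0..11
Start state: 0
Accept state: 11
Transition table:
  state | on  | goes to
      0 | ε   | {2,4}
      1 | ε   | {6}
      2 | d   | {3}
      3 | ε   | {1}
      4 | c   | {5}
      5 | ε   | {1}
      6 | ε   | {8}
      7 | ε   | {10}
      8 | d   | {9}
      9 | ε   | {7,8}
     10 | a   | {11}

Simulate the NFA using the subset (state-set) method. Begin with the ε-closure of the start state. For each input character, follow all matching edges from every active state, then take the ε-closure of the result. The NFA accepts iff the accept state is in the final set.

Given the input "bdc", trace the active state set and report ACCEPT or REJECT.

Answer: REJECT

Trace:
initial (ε-close {0}): {0,2,4}
'b' @ 1: {}  — state set empty
rest 'dc' ignored (set empty)
end set {} — state 11 not in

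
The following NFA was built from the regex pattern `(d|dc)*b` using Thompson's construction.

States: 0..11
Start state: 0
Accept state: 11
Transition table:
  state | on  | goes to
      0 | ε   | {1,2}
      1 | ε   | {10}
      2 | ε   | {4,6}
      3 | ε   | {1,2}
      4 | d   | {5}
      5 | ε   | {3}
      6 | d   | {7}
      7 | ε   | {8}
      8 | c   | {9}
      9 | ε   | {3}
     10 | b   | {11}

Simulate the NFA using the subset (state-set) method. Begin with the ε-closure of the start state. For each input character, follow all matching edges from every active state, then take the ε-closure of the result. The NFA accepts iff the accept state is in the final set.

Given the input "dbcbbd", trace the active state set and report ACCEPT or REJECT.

initial (ε-close {0}): {0,1,2,4,6,10}
'd' @ 1: {1,2,3,4,5,6,7,8,10}
'b' @ 2: {11}  ✓accept
'c' @ 3: {}  — no active states
rest 'bbd' ignored (set empty)
final: {}; accept 11 not in set

Answer: REJECT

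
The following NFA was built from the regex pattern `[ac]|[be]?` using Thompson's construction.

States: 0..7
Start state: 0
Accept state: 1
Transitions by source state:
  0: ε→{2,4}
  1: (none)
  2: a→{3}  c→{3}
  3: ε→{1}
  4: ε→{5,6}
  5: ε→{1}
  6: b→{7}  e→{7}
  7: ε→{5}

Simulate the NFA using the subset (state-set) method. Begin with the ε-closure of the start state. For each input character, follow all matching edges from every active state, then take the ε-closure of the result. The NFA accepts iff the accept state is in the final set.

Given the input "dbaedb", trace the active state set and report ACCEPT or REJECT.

S₀ = ε-closure({0}) = {0,1,2,4,5,6}
'd' @ 1: {}  — no active states
rest 'baedb' ignored (set empty)
end set {} — state 1 not in

Answer: REJECT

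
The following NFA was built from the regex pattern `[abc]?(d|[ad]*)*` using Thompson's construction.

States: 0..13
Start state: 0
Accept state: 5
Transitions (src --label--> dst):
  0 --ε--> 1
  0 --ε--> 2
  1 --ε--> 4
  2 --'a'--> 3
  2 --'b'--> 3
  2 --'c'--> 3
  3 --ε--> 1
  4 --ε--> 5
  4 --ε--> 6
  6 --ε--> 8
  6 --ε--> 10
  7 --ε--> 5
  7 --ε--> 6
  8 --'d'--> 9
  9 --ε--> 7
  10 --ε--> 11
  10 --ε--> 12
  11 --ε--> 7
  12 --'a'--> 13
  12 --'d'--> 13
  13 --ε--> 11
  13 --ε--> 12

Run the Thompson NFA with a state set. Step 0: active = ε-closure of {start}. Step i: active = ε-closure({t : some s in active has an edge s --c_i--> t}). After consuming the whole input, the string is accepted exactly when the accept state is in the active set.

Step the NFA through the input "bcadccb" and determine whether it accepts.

S₀ = ε-closure({0}) = {0,1,2,4,5,6,7,8,10,11,12}
'b' @ 1: {1,3,4,5,6,7,8,10,11,12}  (accept∈set)
'c' @ 2: {}  — no active states
rest 'adccb' ignored (set empty)
end set {} — state 5 not in

Answer: REJECT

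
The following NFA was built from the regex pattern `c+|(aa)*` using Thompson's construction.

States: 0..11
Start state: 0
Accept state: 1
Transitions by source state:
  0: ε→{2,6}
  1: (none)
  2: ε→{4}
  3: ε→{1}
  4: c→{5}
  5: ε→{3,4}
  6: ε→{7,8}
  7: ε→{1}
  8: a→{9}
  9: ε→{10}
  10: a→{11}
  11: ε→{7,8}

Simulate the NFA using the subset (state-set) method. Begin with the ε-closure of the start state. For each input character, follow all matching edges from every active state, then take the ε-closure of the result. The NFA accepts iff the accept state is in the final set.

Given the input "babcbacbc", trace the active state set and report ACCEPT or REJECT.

S₀ = ε-closure({0}) = {0,1,2,4,6,7,8}
'b' @ 1: {}  — dead — no transitions
rest 'abcbacbc' ignored (set empty)
after full input: {}  (accept=1 not in)

Answer: REJECT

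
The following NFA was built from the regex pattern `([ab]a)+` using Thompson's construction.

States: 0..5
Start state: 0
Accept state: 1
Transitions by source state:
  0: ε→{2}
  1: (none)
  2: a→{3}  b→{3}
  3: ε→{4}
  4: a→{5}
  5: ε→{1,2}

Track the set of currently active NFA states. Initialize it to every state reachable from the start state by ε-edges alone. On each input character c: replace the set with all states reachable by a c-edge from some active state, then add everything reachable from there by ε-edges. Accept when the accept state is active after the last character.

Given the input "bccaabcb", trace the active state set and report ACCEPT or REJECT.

Answer: REJECT

Derivation:
initial (ε-close {0}): {0,2}
'b' @ 1: {3,4}
'c' @ 2: {}  — state set empty
rest 'caabcb' ignored (set empty)
final: {}; accept 1 not in set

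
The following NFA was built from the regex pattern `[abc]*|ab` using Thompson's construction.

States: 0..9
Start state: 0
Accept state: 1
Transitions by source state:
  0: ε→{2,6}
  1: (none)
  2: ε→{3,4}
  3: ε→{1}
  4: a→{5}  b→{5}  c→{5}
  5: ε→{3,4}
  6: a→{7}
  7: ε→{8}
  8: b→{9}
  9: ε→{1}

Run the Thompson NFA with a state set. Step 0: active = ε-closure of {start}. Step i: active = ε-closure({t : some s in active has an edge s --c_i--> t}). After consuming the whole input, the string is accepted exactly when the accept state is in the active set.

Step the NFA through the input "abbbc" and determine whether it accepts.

initial (ε-close {0}): {0,1,2,3,4,6}
'a' @ 1: {1,3,4,5,7,8}  [accepting]
'b' @ 2: {1,3,4,5,9}  [accepting]
'b' @ 3: {1,3,4,5}  [accepting]
'b' @ 4: {1,3,4,5}  [accepting]
'c' @ 5: {1,3,4,5}  [accepting]
after full input: {1,3,4,5}  (accept=1 in)

Answer: ACCEPT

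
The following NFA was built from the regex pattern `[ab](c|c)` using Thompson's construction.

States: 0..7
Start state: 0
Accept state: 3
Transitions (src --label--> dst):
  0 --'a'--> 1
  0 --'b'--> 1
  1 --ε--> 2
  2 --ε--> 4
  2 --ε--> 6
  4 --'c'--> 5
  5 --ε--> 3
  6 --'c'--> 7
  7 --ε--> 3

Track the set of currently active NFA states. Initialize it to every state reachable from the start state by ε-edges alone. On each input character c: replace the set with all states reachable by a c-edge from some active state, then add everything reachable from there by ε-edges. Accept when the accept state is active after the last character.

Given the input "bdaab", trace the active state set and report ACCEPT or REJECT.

initial (ε-close {0}): {0}
'b' @ 1: {1,2,4,6}
'd' @ 2: {}  — no active states
rest 'aab' ignored (set empty)
after full input: {}  (accept=3 not in)

Answer: REJECT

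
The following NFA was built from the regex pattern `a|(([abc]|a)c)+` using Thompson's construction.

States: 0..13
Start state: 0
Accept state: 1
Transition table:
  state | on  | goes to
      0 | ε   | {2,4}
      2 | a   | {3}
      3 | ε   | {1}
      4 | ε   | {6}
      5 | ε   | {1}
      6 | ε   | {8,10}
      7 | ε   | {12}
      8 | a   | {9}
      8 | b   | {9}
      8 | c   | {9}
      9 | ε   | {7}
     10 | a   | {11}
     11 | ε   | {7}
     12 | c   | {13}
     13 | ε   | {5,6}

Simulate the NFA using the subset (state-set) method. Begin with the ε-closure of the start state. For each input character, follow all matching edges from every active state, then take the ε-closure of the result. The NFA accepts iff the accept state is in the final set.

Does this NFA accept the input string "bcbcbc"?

Answer: ACCEPT

Derivation:
initial (ε-close {0}): {0,2,4,6,8,10}
'b' @ 1: {7,9,12}
'c' @ 2: {1,5,6,8,10,13}  (accept∈set)
'b' @ 3: {7,9,12}
'c' @ 4: {1,5,6,8,10,13}  (accept∈set)
'b' @ 5: {7,9,12}
'c' @ 6: {1,5,6,8,10,13}  (accept∈set)
end set {1,5,6,8,10,13} — state 1 in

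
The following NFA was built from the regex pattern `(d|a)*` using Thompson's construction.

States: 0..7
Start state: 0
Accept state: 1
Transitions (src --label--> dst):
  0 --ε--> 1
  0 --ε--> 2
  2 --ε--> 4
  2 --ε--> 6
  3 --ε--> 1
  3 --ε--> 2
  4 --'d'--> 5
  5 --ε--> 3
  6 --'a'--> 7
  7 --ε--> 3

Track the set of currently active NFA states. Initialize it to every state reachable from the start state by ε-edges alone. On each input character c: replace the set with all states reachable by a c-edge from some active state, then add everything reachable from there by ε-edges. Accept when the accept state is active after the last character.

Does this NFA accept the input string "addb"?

initial (ε-close {0}): {0,1,2,4,6}
'a' @ 1: {1,2,3,4,6,7}  (accept∈set)
'd' @ 2: {1,2,3,4,5,6}  (accept∈set)
'd' @ 3: {1,2,3,4,5,6}  (accept∈set)
'b' @ 4: {}  — no active states
end set {} — state 1 not in

Answer: REJECT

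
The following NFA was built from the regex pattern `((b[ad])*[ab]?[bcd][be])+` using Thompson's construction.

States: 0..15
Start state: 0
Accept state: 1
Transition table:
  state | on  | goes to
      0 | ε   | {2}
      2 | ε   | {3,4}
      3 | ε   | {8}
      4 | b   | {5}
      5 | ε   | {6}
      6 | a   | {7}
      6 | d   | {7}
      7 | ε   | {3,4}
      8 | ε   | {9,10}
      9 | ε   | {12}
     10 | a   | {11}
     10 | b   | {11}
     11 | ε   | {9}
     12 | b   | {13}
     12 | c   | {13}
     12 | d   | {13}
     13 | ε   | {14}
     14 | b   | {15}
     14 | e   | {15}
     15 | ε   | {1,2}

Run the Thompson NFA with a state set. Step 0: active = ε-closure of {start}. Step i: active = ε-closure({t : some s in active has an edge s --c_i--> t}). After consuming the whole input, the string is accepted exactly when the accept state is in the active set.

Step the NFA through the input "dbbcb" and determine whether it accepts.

start: ε-closure({0}) = {0,2,3,4,8,9,10,12}
'd' @ 1: {13,14}
'b' @ 2: {1,2,3,4,8,9,10,12,15}  (accept∈set)
'b' @ 3: {5,6,9,11,12,13,14}
'c' @ 4: {13,14}
'b' @ 5: {1,2,3,4,8,9,10,12,15}  (accept∈set)
after full input: {1,2,3,4,8,9,10,12,15}  (accept=1 in)

Answer: ACCEPT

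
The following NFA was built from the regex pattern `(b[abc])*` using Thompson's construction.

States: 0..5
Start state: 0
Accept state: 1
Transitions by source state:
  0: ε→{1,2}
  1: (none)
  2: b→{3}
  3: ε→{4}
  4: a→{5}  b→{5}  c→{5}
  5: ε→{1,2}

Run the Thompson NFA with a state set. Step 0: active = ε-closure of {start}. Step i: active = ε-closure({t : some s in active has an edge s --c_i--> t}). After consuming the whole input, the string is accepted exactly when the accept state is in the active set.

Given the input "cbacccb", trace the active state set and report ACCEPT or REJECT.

Answer: REJECT

Derivation:
start: ε-closure({0}) = {0,1,2}
'c' @ 1: {}  — no active states
rest 'bacccb' ignored (set empty)
end set {} — state 1 not in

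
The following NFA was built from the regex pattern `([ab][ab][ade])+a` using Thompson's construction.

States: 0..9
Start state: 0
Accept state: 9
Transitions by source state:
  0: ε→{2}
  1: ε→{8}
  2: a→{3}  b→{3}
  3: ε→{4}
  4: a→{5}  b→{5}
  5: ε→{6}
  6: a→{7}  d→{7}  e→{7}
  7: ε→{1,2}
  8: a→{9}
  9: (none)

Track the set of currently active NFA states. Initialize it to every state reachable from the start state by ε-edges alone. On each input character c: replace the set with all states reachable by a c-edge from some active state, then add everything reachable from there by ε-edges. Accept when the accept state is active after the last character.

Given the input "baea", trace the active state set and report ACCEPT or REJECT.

Answer: ACCEPT

Trace:
start: ε-closure({0}) = {0,2}
'b' @ 1: {3,4}
'a' @ 2: {5,6}
'e' @ 3: {1,2,7,8}
'a' @ 4: {3,4,9}  [accepting]
after full input: {3,4,9}  (accept=9 in)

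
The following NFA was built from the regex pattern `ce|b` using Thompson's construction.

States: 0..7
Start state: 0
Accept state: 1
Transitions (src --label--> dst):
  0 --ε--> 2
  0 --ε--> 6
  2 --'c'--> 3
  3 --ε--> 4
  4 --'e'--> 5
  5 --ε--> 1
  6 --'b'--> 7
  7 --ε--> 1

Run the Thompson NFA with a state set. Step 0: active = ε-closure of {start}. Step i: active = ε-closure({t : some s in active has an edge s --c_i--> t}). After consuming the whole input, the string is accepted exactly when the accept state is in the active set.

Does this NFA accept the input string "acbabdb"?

Answer: REJECT

Derivation:
initial (ε-close {0}): {0,2,6}
'a' @ 1: {}  — dead — no transitions
rest 'cbabdb' ignored (set empty)
after full input: {}  (accept=1 not in)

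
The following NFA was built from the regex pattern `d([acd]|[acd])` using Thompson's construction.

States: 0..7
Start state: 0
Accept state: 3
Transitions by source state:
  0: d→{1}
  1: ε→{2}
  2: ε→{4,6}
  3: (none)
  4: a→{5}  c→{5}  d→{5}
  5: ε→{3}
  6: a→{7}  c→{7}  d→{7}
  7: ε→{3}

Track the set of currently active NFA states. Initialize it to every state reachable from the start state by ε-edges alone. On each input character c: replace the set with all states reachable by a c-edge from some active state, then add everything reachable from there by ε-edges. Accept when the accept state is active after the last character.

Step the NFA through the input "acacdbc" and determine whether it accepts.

initial (ε-close {0}): {0}
'a' @ 1: {}  — no active states
rest 'cacdbc' ignored (set empty)
end set {} — state 3 not in

Answer: REJECT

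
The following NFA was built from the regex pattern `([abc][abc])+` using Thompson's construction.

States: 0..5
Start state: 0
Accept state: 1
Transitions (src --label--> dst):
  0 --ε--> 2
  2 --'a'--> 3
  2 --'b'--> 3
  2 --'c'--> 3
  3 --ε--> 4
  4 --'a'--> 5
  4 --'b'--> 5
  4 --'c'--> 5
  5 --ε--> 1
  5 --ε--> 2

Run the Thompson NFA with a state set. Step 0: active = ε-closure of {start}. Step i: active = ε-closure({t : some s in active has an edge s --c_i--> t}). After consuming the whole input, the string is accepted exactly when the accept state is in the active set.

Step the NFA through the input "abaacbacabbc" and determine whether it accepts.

Answer: ACCEPT

Trace:
initial (ε-close {0}): {0,2}
'a' @ 1: {3,4}
'b' @ 2: {1,2,5}  (accept∈set)
'a' @ 3: {3,4}
'a' @ 4: {1,2,5}  (accept∈set)
'c' @ 5: {3,4}
'b' @ 6: {1,2,5}  (accept∈set)
'a' @ 7: {3,4}
'c' @ 8: {1,2,5}  (accept∈set)
'a' @ 9: {3,4}
'b' @ 10: {1,2,5}  (accept∈set)
'b' @ 11: {3,4}
'c' @ 12: {1,2,5}  (accept∈set)
final: {1,2,5}; accept 1 in set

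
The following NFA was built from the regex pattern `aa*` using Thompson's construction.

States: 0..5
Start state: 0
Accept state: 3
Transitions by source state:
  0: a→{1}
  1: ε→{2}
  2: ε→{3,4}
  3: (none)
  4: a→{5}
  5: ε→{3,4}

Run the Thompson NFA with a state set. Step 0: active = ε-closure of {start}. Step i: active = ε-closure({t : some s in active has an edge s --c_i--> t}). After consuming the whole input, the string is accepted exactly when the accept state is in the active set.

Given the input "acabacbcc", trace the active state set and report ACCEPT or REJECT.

start: ε-closure({0}) = {0}
'a' @ 1: {1,2,3,4}  ✓accept
'c' @ 2: {}  — dead — no transitions
rest 'abacbcc' ignored (set empty)
after full input: {}  (accept=3 not in)

Answer: REJECT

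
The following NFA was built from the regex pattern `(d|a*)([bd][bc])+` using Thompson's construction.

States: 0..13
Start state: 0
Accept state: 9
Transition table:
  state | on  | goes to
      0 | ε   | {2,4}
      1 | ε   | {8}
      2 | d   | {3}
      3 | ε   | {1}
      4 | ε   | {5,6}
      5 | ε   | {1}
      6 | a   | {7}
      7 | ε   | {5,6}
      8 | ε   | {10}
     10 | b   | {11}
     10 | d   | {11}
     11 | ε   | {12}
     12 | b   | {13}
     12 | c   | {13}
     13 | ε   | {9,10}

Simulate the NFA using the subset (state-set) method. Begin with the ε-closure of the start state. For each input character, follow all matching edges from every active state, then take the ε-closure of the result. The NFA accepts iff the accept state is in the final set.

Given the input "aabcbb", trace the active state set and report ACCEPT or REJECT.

Answer: ACCEPT

Derivation:
start: ε-closure({0}) = {0,1,2,4,5,6,8,10}
'a' @ 1: {1,5,6,7,8,10}
'a' @ 2: {1,5,6,7,8,10}
'b' @ 3: {11,12}
'c' @ 4: {9,10,13}  ✓accept
'b' @ 5: {11,12}
'b' @ 6: {9,10,13}  ✓accept
after full input: {9,10,13}  (accept=9 in)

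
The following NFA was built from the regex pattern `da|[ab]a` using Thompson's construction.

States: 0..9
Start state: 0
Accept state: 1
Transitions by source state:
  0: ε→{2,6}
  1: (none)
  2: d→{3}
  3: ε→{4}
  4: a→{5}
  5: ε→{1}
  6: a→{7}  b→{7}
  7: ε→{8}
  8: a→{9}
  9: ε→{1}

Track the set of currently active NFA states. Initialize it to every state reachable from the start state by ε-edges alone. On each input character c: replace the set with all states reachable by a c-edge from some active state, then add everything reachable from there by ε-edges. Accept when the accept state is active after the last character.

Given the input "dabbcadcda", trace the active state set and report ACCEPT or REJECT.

Answer: REJECT

Steps:
S₀ = ε-closure({0}) = {0,2,6}
'd' @ 1: {3,4}
'a' @ 2: {1,5}  [accepting]
'b' @ 3: {}  — state set empty
rest 'bcadcda' ignored (set empty)
final: {}; accept 1 not in set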